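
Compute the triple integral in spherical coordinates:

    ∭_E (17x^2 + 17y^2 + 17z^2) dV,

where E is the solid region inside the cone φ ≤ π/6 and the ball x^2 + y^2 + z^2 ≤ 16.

In spherical coordinates, x = ρ sin(φ) cos(θ), y = ρ sin(φ) sin(θ), z = ρ cos(φ), and dV = ρ^2 sin(φ) dρ dφ dθ.

The integrand becomes 17ρ^2, so

    ∭_E (17x^2 + 17y^2 + 17z^2) dV = ∫_{0}^{2π} ∫_{0}^{π/6} ∫_{0}^{4} (17ρ^2) · ρ^2 sin(φ) dρ dφ dθ.

Inner (ρ): 17408sin(φ)/5.
Middle (φ): 17408/5 - 8704sqrt(3)/5.
Outer (θ): 17408π (2 - sqrt(3))/5.

Therefore the triple integral equals 17408π (2 - sqrt(3))/5.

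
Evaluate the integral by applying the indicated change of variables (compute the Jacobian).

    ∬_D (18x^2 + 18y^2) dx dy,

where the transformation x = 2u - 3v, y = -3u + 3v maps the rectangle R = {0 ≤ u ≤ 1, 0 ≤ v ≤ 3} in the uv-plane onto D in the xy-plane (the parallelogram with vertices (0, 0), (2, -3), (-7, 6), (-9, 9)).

Compute the Jacobian determinant of (x, y) with respect to (u, v):

    ∂(x,y)/∂(u,v) = | 2  -3 | = (2)(3) - (-3)(-3) = -3.
                   | -3  3 |

Its absolute value is |J| = 3 (the area scaling factor).

Substituting x = 2u - 3v, y = -3u + 3v into the integrand,

    18x^2 + 18y^2 → 234u^2 - 540u v + 324v^2,

so the integral becomes

    ∬_R (234u^2 - 540u v + 324v^2) · |J| du dv = ∫_0^1 ∫_0^3 (702u^2 - 1620u v + 972v^2) dv du.

Inner (v): 2106u^2 - 7290u + 8748.
Outer (u): 5805.

Therefore ∬_D (18x^2 + 18y^2) dx dy = 5805.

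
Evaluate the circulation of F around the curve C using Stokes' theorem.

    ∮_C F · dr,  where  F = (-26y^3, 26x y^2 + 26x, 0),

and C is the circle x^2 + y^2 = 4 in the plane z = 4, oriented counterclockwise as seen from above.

Let S be the flat disk x^2 + y^2 ≤ 4 in the plane z = 4, with upward unit normal n̂ = ẑ. By Stokes' theorem,

    ∮_C F · dr = ∬_S (∇ × F) · n̂ dS = ∬_D (curl F)_z dA,

where D is the disk x^2 + y^2 ≤ 4.

Compute the curl of F = (-26y^3, 26x y^2 + 26x, 0):
    (∇ × F)_x = ∂F_z/∂y - ∂F_y/∂z = 0,
    (∇ × F)_y = ∂F_x/∂z - ∂F_z/∂x = 0,
    (∇ × F)_z = ∂F_y/∂x - ∂F_x/∂y = 104y^2 + 26.

On z = 4, (curl F)_z = 104y^2 + 26.

Convert to polar (x = r cos θ, y = r sin θ, dA = r dr dθ); the integrand becomes 104r^2sin(θ)^2 + 26, so

    ∬_D (curl F)_z dA = ∫_0^{2π} ∫_0^{2} (104r^2sin(θ)^2 + 26) · r dr dθ.

Inner (r from 0 to 2): 416sin(θ)^2 + 52.
Outer (θ from 0 to 2π): 520π.

Therefore ∮_C F · dr = 520π.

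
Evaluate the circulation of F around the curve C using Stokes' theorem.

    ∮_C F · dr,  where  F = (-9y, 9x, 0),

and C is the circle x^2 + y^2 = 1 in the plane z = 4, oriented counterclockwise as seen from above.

Let S be the flat disk x^2 + y^2 ≤ 1 in the plane z = 4, with upward unit normal n̂ = ẑ. By Stokes' theorem,

    ∮_C F · dr = ∬_S (∇ × F) · n̂ dS = ∬_D (curl F)_z dA,

where D is the disk x^2 + y^2 ≤ 1.

Compute the curl of F = (-9y, 9x, 0):
    (∇ × F)_x = ∂F_z/∂y - ∂F_y/∂z = 0,
    (∇ × F)_y = ∂F_x/∂z - ∂F_z/∂x = 0,
    (∇ × F)_z = ∂F_y/∂x - ∂F_x/∂y = 18.

On z = 4, (curl F)_z = 18.

Convert to polar (x = r cos θ, y = r sin θ, dA = r dr dθ); the integrand becomes 18, so

    ∬_D (curl F)_z dA = ∫_0^{2π} ∫_0^{1} (18) · r dr dθ.

Inner (r from 0 to 1): 9.
Outer (θ from 0 to 2π): 18π.

Therefore ∮_C F · dr = 18π.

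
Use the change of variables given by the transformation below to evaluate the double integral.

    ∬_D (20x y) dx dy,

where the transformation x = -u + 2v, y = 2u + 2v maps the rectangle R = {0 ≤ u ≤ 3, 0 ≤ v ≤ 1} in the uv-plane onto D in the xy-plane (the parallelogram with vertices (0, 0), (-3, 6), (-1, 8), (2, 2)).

Compute the Jacobian determinant of (x, y) with respect to (u, v):

    ∂(x,y)/∂(u,v) = | -1  2 | = (-1)(2) - (2)(2) = -6.
                   | 2  2 |

Its absolute value is |J| = 6 (the area scaling factor).

Substituting x = -u + 2v, y = 2u + 2v into the integrand,

    20x y → -40u^2 + 40u v + 80v^2,

so the integral becomes

    ∬_R (-40u^2 + 40u v + 80v^2) · |J| du dv = ∫_0^3 ∫_0^1 (-240u^2 + 240u v + 480v^2) dv du.

Inner (v): -240u^2 + 120u + 160.
Outer (u): -1140.

Therefore ∬_D (20x y) dx dy = -1140.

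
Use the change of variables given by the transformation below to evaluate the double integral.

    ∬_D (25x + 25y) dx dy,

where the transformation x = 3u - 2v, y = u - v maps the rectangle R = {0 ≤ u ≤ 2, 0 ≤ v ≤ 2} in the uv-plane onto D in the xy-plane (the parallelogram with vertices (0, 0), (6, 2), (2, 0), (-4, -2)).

Compute the Jacobian determinant of (x, y) with respect to (u, v):

    ∂(x,y)/∂(u,v) = | 3  -2 | = (3)(-1) - (-2)(1) = -1.
                   | 1  -1 |

Its absolute value is |J| = 1 (the area scaling factor).

Substituting x = 3u - 2v, y = u - v into the integrand,

    25x + 25y → 100u - 75v,

so the integral becomes

    ∬_R (100u - 75v) · |J| du dv = ∫_0^2 ∫_0^2 (100u - 75v) dv du.

Inner (v): 200u - 150.
Outer (u): 100.

Therefore ∬_D (25x + 25y) dx dy = 100.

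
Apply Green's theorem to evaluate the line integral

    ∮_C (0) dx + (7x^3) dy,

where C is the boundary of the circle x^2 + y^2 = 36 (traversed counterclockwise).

Green's theorem converts the closed line integral into a double integral over the enclosed region D:

    ∮_C P dx + Q dy = ∬_D (∂Q/∂x - ∂P/∂y) dA.

Here P = 0, Q = 7x^3, so

    ∂Q/∂x = 21x^2,    ∂P/∂y = 0,
    ∂Q/∂x - ∂P/∂y = 21x^2.

D is the region x^2 + y^2 ≤ 36. Evaluating the double integral:

In polar coordinates (x = r cos θ, y = r sin θ, dA = r dr dθ) the integrand becomes 21r^2cos(θ)^2, so

    ∬_D (21x^2) dA = ∫_0^{2π} ∫_0^{6} (21r^2cos(θ)^2) · r dr dθ.

Inner (r from 0 to 6): 6804cos(θ)^2.
Outer (θ from 0 to 2π): 6804π.

Therefore ∮_C P dx + Q dy = 6804π.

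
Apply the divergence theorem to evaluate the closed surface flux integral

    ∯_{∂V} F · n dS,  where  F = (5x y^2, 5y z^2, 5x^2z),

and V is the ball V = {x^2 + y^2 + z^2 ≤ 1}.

By the divergence theorem,

    ∯_{∂V} F · n dS = ∭_V (∇ · F) dV.

Compute the divergence:
    ∇ · F = ∂F_x/∂x + ∂F_y/∂y + ∂F_z/∂z = 5y^2 + 5z^2 + 5x^2 = 5x^2 + 5y^2 + 5z^2.

In spherical coordinates, x = ρ sin(φ) cos(θ), y = ρ sin(φ) sin(θ), z = ρ cos(φ), dV = ρ^2 sin(φ) dρ dφ dθ, with 0 ≤ ρ ≤ 1, 0 ≤ φ ≤ π, 0 ≤ θ ≤ 2π.

The integrand, after substitution and multiplying by the volume element, becomes (5ρ^2) · ρ^2 sin(φ), so

    ∭_V (∇·F) dV = ∫_0^{2π} ∫_0^{π} ∫_0^{1} (5ρ^2) · ρ^2 sin(φ) dρ dφ dθ.

Inner (ρ from 0 to 1): sin(φ).
Middle (φ from 0 to π): 2.
Outer (θ from 0 to 2π): 4π.

Therefore ∯_{∂V} F · n dS = 4π.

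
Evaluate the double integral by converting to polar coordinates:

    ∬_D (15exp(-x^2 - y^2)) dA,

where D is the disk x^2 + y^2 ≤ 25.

The region D is 0 ≤ r ≤ 5, 0 ≤ θ ≤ 2π in polar coordinates, where x = r cos(θ), y = r sin(θ), and dA = r dr dθ.

Under the substitution, the integrand becomes 15exp(-r^2), so

    ∬_D (15exp(-x^2 - y^2)) dA = ∫_{0}^{2π} ∫_{0}^{5} (15exp(-r^2)) · r dr dθ.

Inner integral (in r): ∫_{0}^{5} (15exp(-r^2)) · r dr = 15/2 - 15exp(-25)/2.

Outer integral (in θ): ∫_{0}^{2π} (15/2 - 15exp(-25)/2) dθ = -15π exp(-25) + 15π.

Therefore ∬_D (15exp(-x^2 - y^2)) dA = -15π exp(-25) + 15π.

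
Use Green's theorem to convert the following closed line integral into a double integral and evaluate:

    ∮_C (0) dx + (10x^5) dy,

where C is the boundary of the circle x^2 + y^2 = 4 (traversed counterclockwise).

Green's theorem converts the closed line integral into a double integral over the enclosed region D:

    ∮_C P dx + Q dy = ∬_D (∂Q/∂x - ∂P/∂y) dA.

Here P = 0, Q = 10x^5, so

    ∂Q/∂x = 50x^4,    ∂P/∂y = 0,
    ∂Q/∂x - ∂P/∂y = 50x^4.

D is the region x^2 + y^2 ≤ 4. Evaluating the double integral:

In polar coordinates (x = r cos θ, y = r sin θ, dA = r dr dθ) the integrand becomes 50r^4cos(θ)^4, so

    ∬_D (50x^4) dA = ∫_0^{2π} ∫_0^{2} (50r^4cos(θ)^4) · r dr dθ.

Inner (r from 0 to 2): 1600cos(θ)^4/3.
Outer (θ from 0 to 2π): 400π.

Therefore ∮_C P dx + Q dy = 400π.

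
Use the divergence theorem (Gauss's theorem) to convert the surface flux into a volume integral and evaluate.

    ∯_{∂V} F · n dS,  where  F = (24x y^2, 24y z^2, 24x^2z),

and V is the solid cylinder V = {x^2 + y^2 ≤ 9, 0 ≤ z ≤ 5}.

By the divergence theorem,

    ∯_{∂V} F · n dS = ∭_V (∇ · F) dV.

Compute the divergence:
    ∇ · F = ∂F_x/∂x + ∂F_y/∂y + ∂F_z/∂z = 24y^2 + 24z^2 + 24x^2 = 24x^2 + 24y^2 + 24z^2.

In cylindrical coordinates, x = r cos(θ), y = r sin(θ), z = z, dV = r dr dθ dz, with 0 ≤ r ≤ 3, 0 ≤ θ ≤ 2π, 0 ≤ z ≤ 5.

The integrand, after substitution and multiplying by the volume element, becomes (24r^2 + 24z^2) · r, so

    ∭_V (∇·F) dV = ∫_0^{2π} ∫_0^{3} ∫_0^{5} (24r^2 + 24z^2) · r dz dr dθ.

Inner (z from 0 to 5): 120r^3 + 1000r.
Middle (r from 0 to 3): 6930.
Outer (θ from 0 to 2π): 13860π.

Therefore ∯_{∂V} F · n dS = 13860π.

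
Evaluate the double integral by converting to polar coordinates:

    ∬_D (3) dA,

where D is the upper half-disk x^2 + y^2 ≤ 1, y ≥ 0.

The region D is 0 ≤ r ≤ 1, 0 ≤ θ ≤ π in polar coordinates, where x = r cos(θ), y = r sin(θ), and dA = r dr dθ.

Under the substitution, the integrand becomes 3, so

    ∬_D (3) dA = ∫_{0}^{π} ∫_{0}^{1} (3) · r dr dθ.

Inner integral (in r): ∫_{0}^{1} (3) · r dr = 3/2.

Outer integral (in θ): ∫_{0}^{π} (3/2) dθ = 3π/2.

Therefore ∬_D (3) dA = 3π/2.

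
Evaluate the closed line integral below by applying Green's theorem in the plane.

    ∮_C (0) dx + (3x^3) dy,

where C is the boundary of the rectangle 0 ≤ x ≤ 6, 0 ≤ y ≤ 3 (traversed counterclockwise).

Green's theorem converts the closed line integral into a double integral over the enclosed region D:

    ∮_C P dx + Q dy = ∬_D (∂Q/∂x - ∂P/∂y) dA.

Here P = 0, Q = 3x^3, so

    ∂Q/∂x = 9x^2,    ∂P/∂y = 0,
    ∂Q/∂x - ∂P/∂y = 9x^2.

D is the region 0 ≤ x ≤ 6, 0 ≤ y ≤ 3. Evaluating the double integral:

    ∬_D (9x^2) dA = ∫_0^{6} ∫_0^{3} (9x^2) dy dx.

Inner (y from 0 to 3): 27x^2.
Outer (x from 0 to 6): 1944.

Therefore ∮_C P dx + Q dy = 1944.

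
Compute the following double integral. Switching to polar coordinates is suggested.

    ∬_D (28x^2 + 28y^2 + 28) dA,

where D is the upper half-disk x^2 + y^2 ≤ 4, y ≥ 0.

The region D is 0 ≤ r ≤ 2, 0 ≤ θ ≤ π in polar coordinates, where x = r cos(θ), y = r sin(θ), and dA = r dr dθ.

Under the substitution, the integrand becomes 28r^2 + 28, so

    ∬_D (28x^2 + 28y^2 + 28) dA = ∫_{0}^{π} ∫_{0}^{2} (28r^2 + 28) · r dr dθ.

Inner integral (in r): ∫_{0}^{2} (28r^2 + 28) · r dr = 168.

Outer integral (in θ): ∫_{0}^{π} (168) dθ = 168π.

Therefore ∬_D (28x^2 + 28y^2 + 28) dA = 168π.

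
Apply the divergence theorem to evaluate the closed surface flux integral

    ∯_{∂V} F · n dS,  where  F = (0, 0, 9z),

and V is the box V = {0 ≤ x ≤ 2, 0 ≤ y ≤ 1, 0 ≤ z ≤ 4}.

By the divergence theorem,

    ∯_{∂V} F · n dS = ∭_V (∇ · F) dV.

Compute the divergence:
    ∇ · F = ∂F_x/∂x + ∂F_y/∂y + ∂F_z/∂z = 0 + 0 + 9 = 9.

V is a rectangular box, so dV = dx dy dz with 0 ≤ x ≤ 2, 0 ≤ y ≤ 1, 0 ≤ z ≤ 4.

Integrate (9) over V as an iterated integral:

    ∭_V (∇·F) dV = ∫_0^{2} ∫_0^{1} ∫_0^{4} (9) dz dy dx.

Inner (z from 0 to 4): 36.
Middle (y from 0 to 1): 36.
Outer (x from 0 to 2): 72.

Therefore ∯_{∂V} F · n dS = 72.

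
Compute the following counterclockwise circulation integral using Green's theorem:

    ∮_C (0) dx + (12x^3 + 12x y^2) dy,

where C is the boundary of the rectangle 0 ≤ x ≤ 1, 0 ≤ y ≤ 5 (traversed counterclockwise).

Green's theorem converts the closed line integral into a double integral over the enclosed region D:

    ∮_C P dx + Q dy = ∬_D (∂Q/∂x - ∂P/∂y) dA.

Here P = 0, Q = 12x^3 + 12x y^2, so

    ∂Q/∂x = 36x^2 + 12y^2,    ∂P/∂y = 0,
    ∂Q/∂x - ∂P/∂y = 36x^2 + 12y^2.

D is the region 0 ≤ x ≤ 1, 0 ≤ y ≤ 5. Evaluating the double integral:

    ∬_D (36x^2 + 12y^2) dA = ∫_0^{1} ∫_0^{5} (36x^2 + 12y^2) dy dx.

Inner (y from 0 to 5): 180x^2 + 500.
Outer (x from 0 to 1): 560.

Therefore ∮_C P dx + Q dy = 560.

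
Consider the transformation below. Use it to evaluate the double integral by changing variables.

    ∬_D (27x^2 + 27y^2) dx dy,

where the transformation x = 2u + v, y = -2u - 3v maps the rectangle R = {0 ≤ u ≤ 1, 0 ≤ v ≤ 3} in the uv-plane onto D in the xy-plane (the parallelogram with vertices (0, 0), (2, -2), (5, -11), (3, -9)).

Compute the Jacobian determinant of (x, y) with respect to (u, v):

    ∂(x,y)/∂(u,v) = | 2  1 | = (2)(-3) - (1)(-2) = -4.
                   | -2  -3 |

Its absolute value is |J| = 4 (the area scaling factor).

Substituting x = 2u + v, y = -2u - 3v into the integrand,

    27x^2 + 27y^2 → 216u^2 + 432u v + 270v^2,

so the integral becomes

    ∬_R (216u^2 + 432u v + 270v^2) · |J| du dv = ∫_0^1 ∫_0^3 (864u^2 + 1728u v + 1080v^2) dv du.

Inner (v): 2592u^2 + 7776u + 9720.
Outer (u): 14472.

Therefore ∬_D (27x^2 + 27y^2) dx dy = 14472.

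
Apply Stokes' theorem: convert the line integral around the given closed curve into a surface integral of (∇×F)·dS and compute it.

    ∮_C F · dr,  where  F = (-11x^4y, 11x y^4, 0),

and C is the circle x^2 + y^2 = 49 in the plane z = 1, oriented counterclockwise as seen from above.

Let S be the flat disk x^2 + y^2 ≤ 49 in the plane z = 1, with upward unit normal n̂ = ẑ. By Stokes' theorem,

    ∮_C F · dr = ∬_S (∇ × F) · n̂ dS = ∬_D (curl F)_z dA,

where D is the disk x^2 + y^2 ≤ 49.

Compute the curl of F = (-11x^4y, 11x y^4, 0):
    (∇ × F)_x = ∂F_z/∂y - ∂F_y/∂z = 0,
    (∇ × F)_y = ∂F_x/∂z - ∂F_z/∂x = 0,
    (∇ × F)_z = ∂F_y/∂x - ∂F_x/∂y = 11x^4 + 11y^4.

On z = 1, (curl F)_z = 11x^4 + 11y^4.

Convert to polar (x = r cos θ, y = r sin θ, dA = r dr dθ); the integrand becomes 11r^4(sin(θ)^4 + cos(θ)^4), so

    ∬_D (curl F)_z dA = ∫_0^{2π} ∫_0^{7} (11r^4(sin(θ)^4 + cos(θ)^4)) · r dr dθ.

Inner (r from 0 to 7): 1294139sin(θ)^4/6 + 1294139cos(θ)^4/6.
Outer (θ from 0 to 2π): 1294139π/4.

Therefore ∮_C F · dr = 1294139π/4.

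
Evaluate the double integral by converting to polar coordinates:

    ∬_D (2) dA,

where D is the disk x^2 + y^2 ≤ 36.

The region D is 0 ≤ r ≤ 6, 0 ≤ θ ≤ 2π in polar coordinates, where x = r cos(θ), y = r sin(θ), and dA = r dr dθ.

Under the substitution, the integrand becomes 2, so

    ∬_D (2) dA = ∫_{0}^{2π} ∫_{0}^{6} (2) · r dr dθ.

Inner integral (in r): ∫_{0}^{6} (2) · r dr = 36.

Outer integral (in θ): ∫_{0}^{2π} (36) dθ = 72π.

Therefore ∬_D (2) dA = 72π.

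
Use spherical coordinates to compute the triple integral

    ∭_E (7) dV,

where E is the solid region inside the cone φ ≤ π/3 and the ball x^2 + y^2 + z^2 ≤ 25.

In spherical coordinates, x = ρ sin(φ) cos(θ), y = ρ sin(φ) sin(θ), z = ρ cos(φ), and dV = ρ^2 sin(φ) dρ dφ dθ.

The integrand becomes 7, so

    ∭_E (7) dV = ∫_{0}^{2π} ∫_{0}^{π/3} ∫_{0}^{5} (7) · ρ^2 sin(φ) dρ dφ dθ.

Inner (ρ): 875sin(φ)/3.
Middle (φ): 875/6.
Outer (θ): 875π/3.

Therefore the triple integral equals 875π/3.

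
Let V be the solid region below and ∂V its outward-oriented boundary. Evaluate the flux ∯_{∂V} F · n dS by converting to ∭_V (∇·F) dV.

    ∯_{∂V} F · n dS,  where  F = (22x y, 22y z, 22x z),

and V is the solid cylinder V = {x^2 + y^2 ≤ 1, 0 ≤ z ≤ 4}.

By the divergence theorem,

    ∯_{∂V} F · n dS = ∭_V (∇ · F) dV.

Compute the divergence:
    ∇ · F = ∂F_x/∂x + ∂F_y/∂y + ∂F_z/∂z = 22y + 22z + 22x = 22x + 22y + 22z.

In cylindrical coordinates, x = r cos(θ), y = r sin(θ), z = z, dV = r dr dθ dz, with 0 ≤ r ≤ 1, 0 ≤ θ ≤ 2π, 0 ≤ z ≤ 4.

The integrand, after substitution and multiplying by the volume element, becomes (22sqrt(2)r sin(θ + π/4) + 22z) · r, so

    ∭_V (∇·F) dV = ∫_0^{2π} ∫_0^{1} ∫_0^{4} (22sqrt(2)r sin(θ + π/4) + 22z) · r dz dr dθ.

Inner (z from 0 to 4): 88r (sqrt(2)r sin(θ + π/4) + 2).
Middle (r from 0 to 1): 88sqrt(2)sin(θ + π/4)/3 + 88.
Outer (θ from 0 to 2π): 176π.

Therefore ∯_{∂V} F · n dS = 176π.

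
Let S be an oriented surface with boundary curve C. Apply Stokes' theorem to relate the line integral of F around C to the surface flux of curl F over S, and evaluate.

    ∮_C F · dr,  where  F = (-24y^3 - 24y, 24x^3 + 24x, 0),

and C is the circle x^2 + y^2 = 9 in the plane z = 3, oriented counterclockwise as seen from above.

Let S be the flat disk x^2 + y^2 ≤ 9 in the plane z = 3, with upward unit normal n̂ = ẑ. By Stokes' theorem,

    ∮_C F · dr = ∬_S (∇ × F) · n̂ dS = ∬_D (curl F)_z dA,

where D is the disk x^2 + y^2 ≤ 9.

Compute the curl of F = (-24y^3 - 24y, 24x^3 + 24x, 0):
    (∇ × F)_x = ∂F_z/∂y - ∂F_y/∂z = 0,
    (∇ × F)_y = ∂F_x/∂z - ∂F_z/∂x = 0,
    (∇ × F)_z = ∂F_y/∂x - ∂F_x/∂y = 72x^2 + 72y^2 + 48.

On z = 3, (curl F)_z = 72x^2 + 72y^2 + 48.

Convert to polar (x = r cos θ, y = r sin θ, dA = r dr dθ); the integrand becomes 72r^2 + 48, so

    ∬_D (curl F)_z dA = ∫_0^{2π} ∫_0^{3} (72r^2 + 48) · r dr dθ.

Inner (r from 0 to 3): 1674.
Outer (θ from 0 to 2π): 3348π.

Therefore ∮_C F · dr = 3348π.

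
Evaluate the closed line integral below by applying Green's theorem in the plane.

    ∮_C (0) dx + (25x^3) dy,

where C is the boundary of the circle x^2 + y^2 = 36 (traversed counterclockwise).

Green's theorem converts the closed line integral into a double integral over the enclosed region D:

    ∮_C P dx + Q dy = ∬_D (∂Q/∂x - ∂P/∂y) dA.

Here P = 0, Q = 25x^3, so

    ∂Q/∂x = 75x^2,    ∂P/∂y = 0,
    ∂Q/∂x - ∂P/∂y = 75x^2.

D is the region x^2 + y^2 ≤ 36. Evaluating the double integral:

In polar coordinates (x = r cos θ, y = r sin θ, dA = r dr dθ) the integrand becomes 75r^2cos(θ)^2, so

    ∬_D (75x^2) dA = ∫_0^{2π} ∫_0^{6} (75r^2cos(θ)^2) · r dr dθ.

Inner (r from 0 to 6): 24300cos(θ)^2.
Outer (θ from 0 to 2π): 24300π.

Therefore ∮_C P dx + Q dy = 24300π.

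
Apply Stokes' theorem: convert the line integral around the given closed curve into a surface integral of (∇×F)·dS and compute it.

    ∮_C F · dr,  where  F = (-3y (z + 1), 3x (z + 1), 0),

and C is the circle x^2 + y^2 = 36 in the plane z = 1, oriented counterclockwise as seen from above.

Let S be the flat disk x^2 + y^2 ≤ 36 in the plane z = 1, with upward unit normal n̂ = ẑ. By Stokes' theorem,

    ∮_C F · dr = ∬_S (∇ × F) · n̂ dS = ∬_D (curl F)_z dA,

where D is the disk x^2 + y^2 ≤ 36.

Compute the curl of F = (-3y (z + 1), 3x (z + 1), 0):
    (∇ × F)_x = ∂F_z/∂y - ∂F_y/∂z = -3x,
    (∇ × F)_y = ∂F_x/∂z - ∂F_z/∂x = -3y,
    (∇ × F)_z = ∂F_y/∂x - ∂F_x/∂y = 6z + 6.

On z = 1, (curl F)_z = 12.

Convert to polar (x = r cos θ, y = r sin θ, dA = r dr dθ); the integrand becomes 12, so

    ∬_D (curl F)_z dA = ∫_0^{2π} ∫_0^{6} (12) · r dr dθ.

Inner (r from 0 to 6): 216.
Outer (θ from 0 to 2π): 432π.

Therefore ∮_C F · dr = 432π.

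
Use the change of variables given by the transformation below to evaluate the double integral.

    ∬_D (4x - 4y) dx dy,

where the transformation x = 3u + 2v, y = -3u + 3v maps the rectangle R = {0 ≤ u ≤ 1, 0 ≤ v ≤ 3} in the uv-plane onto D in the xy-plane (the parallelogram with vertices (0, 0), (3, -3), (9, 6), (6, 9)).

Compute the Jacobian determinant of (x, y) with respect to (u, v):

    ∂(x,y)/∂(u,v) = | 3  2 | = (3)(3) - (2)(-3) = 15.
                   | -3  3 |

Its absolute value is |J| = 15 (the area scaling factor).

Substituting x = 3u + 2v, y = -3u + 3v into the integrand,

    4x - 4y → 24u - 4v,

so the integral becomes

    ∬_R (24u - 4v) · |J| du dv = ∫_0^1 ∫_0^3 (360u - 60v) dv du.

Inner (v): 1080u - 270.
Outer (u): 270.

Therefore ∬_D (4x - 4y) dx dy = 270.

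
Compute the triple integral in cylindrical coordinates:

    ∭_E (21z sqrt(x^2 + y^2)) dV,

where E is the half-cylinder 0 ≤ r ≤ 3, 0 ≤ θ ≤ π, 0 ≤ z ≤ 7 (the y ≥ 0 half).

In cylindrical coordinates, x = r cos(θ), y = r sin(θ), z = z, and dV = r dr dθ dz.

The integrand becomes 21r z, so

    ∭_E (21z sqrt(x^2 + y^2)) dV = ∫_{0}^{π} ∫_{0}^{3} ∫_{0}^{7} (21r z) · r dz dr dθ.

Inner (z): 1029r^2/2.
Middle (r from 0 to 3): 9261/2.
Outer (θ): 9261π/2.

Therefore the triple integral equals 9261π/2.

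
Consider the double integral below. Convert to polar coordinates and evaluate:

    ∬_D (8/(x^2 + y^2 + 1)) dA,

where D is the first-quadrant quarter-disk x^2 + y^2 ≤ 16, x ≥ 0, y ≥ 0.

The region D is 0 ≤ r ≤ 4, 0 ≤ θ ≤ π/2 in polar coordinates, where x = r cos(θ), y = r sin(θ), and dA = r dr dθ.

Under the substitution, the integrand becomes 8/(r^2 + 1), so

    ∬_D (8/(x^2 + y^2 + 1)) dA = ∫_{0}^{π/2} ∫_{0}^{4} (8/(r^2 + 1)) · r dr dθ.

Inner integral (in r): ∫_{0}^{4} (8/(r^2 + 1)) · r dr = log(83521).

Outer integral (in θ): ∫_{0}^{π/2} (log(83521)) dθ = 2π log(17).

Therefore ∬_D (8/(x^2 + y^2 + 1)) dA = 2π log(17).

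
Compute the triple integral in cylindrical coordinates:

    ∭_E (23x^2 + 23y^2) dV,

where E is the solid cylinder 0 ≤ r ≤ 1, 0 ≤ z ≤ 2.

In cylindrical coordinates, x = r cos(θ), y = r sin(θ), z = z, and dV = r dr dθ dz.

The integrand becomes 23r^2, so

    ∭_E (23x^2 + 23y^2) dV = ∫_{0}^{2π} ∫_{0}^{1} ∫_{0}^{2} (23r^2) · r dz dr dθ.

Inner (z): 46r^3.
Middle (r from 0 to 1): 23/2.
Outer (θ): 23π.

Therefore the triple integral equals 23π.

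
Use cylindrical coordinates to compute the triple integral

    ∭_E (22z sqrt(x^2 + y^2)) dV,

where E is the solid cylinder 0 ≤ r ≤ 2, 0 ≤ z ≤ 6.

In cylindrical coordinates, x = r cos(θ), y = r sin(θ), z = z, and dV = r dr dθ dz.

The integrand becomes 22r z, so

    ∭_E (22z sqrt(x^2 + y^2)) dV = ∫_{0}^{2π} ∫_{0}^{2} ∫_{0}^{6} (22r z) · r dz dr dθ.

Inner (z): 396r^2.
Middle (r from 0 to 2): 1056.
Outer (θ): 2112π.

Therefore the triple integral equals 2112π.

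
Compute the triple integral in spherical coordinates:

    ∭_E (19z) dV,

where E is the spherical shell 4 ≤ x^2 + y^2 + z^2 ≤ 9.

In spherical coordinates, x = ρ sin(φ) cos(θ), y = ρ sin(φ) sin(θ), z = ρ cos(φ), and dV = ρ^2 sin(φ) dρ dφ dθ.

The integrand becomes 19ρ cos(φ), so

    ∭_E (19z) dV = ∫_{0}^{2π} ∫_{0}^{π} ∫_{2}^{3} (19ρ cos(φ)) · ρ^2 sin(φ) dρ dφ dθ.

Inner (ρ): 1235sin(2φ)/8.
Middle (φ): 0.
Outer (θ): 0.

Therefore the triple integral equals 0.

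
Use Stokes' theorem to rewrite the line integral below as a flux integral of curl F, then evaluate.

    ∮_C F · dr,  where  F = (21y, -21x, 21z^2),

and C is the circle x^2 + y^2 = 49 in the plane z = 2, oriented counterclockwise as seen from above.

Let S be the flat disk x^2 + y^2 ≤ 49 in the plane z = 2, with upward unit normal n̂ = ẑ. By Stokes' theorem,

    ∮_C F · dr = ∬_S (∇ × F) · n̂ dS = ∬_D (curl F)_z dA,

where D is the disk x^2 + y^2 ≤ 49.

Compute the curl of F = (21y, -21x, 21z^2):
    (∇ × F)_x = ∂F_z/∂y - ∂F_y/∂z = 0,
    (∇ × F)_y = ∂F_x/∂z - ∂F_z/∂x = 0,
    (∇ × F)_z = ∂F_y/∂x - ∂F_x/∂y = -42.

On z = 2, (curl F)_z = -42.

Convert to polar (x = r cos θ, y = r sin θ, dA = r dr dθ); the integrand becomes -42, so

    ∬_D (curl F)_z dA = ∫_0^{2π} ∫_0^{7} (-42) · r dr dθ.

Inner (r from 0 to 7): -1029.
Outer (θ from 0 to 2π): -2058π.

Therefore ∮_C F · dr = -2058π.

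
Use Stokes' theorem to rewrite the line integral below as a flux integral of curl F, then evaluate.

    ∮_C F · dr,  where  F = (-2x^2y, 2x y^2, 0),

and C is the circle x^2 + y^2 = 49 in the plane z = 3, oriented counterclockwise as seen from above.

Let S be the flat disk x^2 + y^2 ≤ 49 in the plane z = 3, with upward unit normal n̂ = ẑ. By Stokes' theorem,

    ∮_C F · dr = ∬_S (∇ × F) · n̂ dS = ∬_D (curl F)_z dA,

where D is the disk x^2 + y^2 ≤ 49.

Compute the curl of F = (-2x^2y, 2x y^2, 0):
    (∇ × F)_x = ∂F_z/∂y - ∂F_y/∂z = 0,
    (∇ × F)_y = ∂F_x/∂z - ∂F_z/∂x = 0,
    (∇ × F)_z = ∂F_y/∂x - ∂F_x/∂y = 2x^2 + 2y^2.

On z = 3, (curl F)_z = 2x^2 + 2y^2.

Convert to polar (x = r cos θ, y = r sin θ, dA = r dr dθ); the integrand becomes 2r^2, so

    ∬_D (curl F)_z dA = ∫_0^{2π} ∫_0^{7} (2r^2) · r dr dθ.

Inner (r from 0 to 7): 2401/2.
Outer (θ from 0 to 2π): 2401π.

Therefore ∮_C F · dr = 2401π.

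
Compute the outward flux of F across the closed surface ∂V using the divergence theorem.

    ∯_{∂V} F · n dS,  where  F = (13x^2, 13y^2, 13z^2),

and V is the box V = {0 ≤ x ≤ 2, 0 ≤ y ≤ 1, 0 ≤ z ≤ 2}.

By the divergence theorem,

    ∯_{∂V} F · n dS = ∭_V (∇ · F) dV.

Compute the divergence:
    ∇ · F = ∂F_x/∂x + ∂F_y/∂y + ∂F_z/∂z = 26x + 26y + 26z.

V is a rectangular box, so dV = dx dy dz with 0 ≤ x ≤ 2, 0 ≤ y ≤ 1, 0 ≤ z ≤ 2.

Integrate (26x + 26y + 26z) over V as an iterated integral:

    ∭_V (∇·F) dV = ∫_0^{2} ∫_0^{1} ∫_0^{2} (26x + 26y + 26z) dz dy dx.

Inner (z from 0 to 2): 52x + 52y + 52.
Middle (y from 0 to 1): 52x + 78.
Outer (x from 0 to 2): 260.

Therefore ∯_{∂V} F · n dS = 260.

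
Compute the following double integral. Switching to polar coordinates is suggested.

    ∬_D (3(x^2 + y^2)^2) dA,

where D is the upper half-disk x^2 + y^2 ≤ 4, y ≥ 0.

The region D is 0 ≤ r ≤ 2, 0 ≤ θ ≤ π in polar coordinates, where x = r cos(θ), y = r sin(θ), and dA = r dr dθ.

Under the substitution, the integrand becomes 3r^4, so

    ∬_D (3(x^2 + y^2)^2) dA = ∫_{0}^{π} ∫_{0}^{2} (3r^4) · r dr dθ.

Inner integral (in r): ∫_{0}^{2} (3r^4) · r dr = 32.

Outer integral (in θ): ∫_{0}^{π} (32) dθ = 32π.

Therefore ∬_D (3(x^2 + y^2)^2) dA = 32π.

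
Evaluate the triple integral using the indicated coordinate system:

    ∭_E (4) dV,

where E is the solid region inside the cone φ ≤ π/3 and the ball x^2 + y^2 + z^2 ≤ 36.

In spherical coordinates, x = ρ sin(φ) cos(θ), y = ρ sin(φ) sin(θ), z = ρ cos(φ), and dV = ρ^2 sin(φ) dρ dφ dθ.

The integrand becomes 4, so

    ∭_E (4) dV = ∫_{0}^{2π} ∫_{0}^{π/3} ∫_{0}^{6} (4) · ρ^2 sin(φ) dρ dφ dθ.

Inner (ρ): 288sin(φ).
Middle (φ): 144.
Outer (θ): 288π.

Therefore the triple integral equals 288π.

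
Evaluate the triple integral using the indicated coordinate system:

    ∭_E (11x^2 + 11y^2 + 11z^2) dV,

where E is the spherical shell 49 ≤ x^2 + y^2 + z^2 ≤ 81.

In spherical coordinates, x = ρ sin(φ) cos(θ), y = ρ sin(φ) sin(θ), z = ρ cos(φ), and dV = ρ^2 sin(φ) dρ dφ dθ.

The integrand becomes 11ρ^2, so

    ∭_E (11x^2 + 11y^2 + 11z^2) dV = ∫_{0}^{2π} ∫_{0}^{π} ∫_{7}^{9} (11ρ^2) · ρ^2 sin(φ) dρ dφ dθ.

Inner (ρ): 464662sin(φ)/5.
Middle (φ): 929324/5.
Outer (θ): 1858648π/5.

Therefore the triple integral equals 1858648π/5.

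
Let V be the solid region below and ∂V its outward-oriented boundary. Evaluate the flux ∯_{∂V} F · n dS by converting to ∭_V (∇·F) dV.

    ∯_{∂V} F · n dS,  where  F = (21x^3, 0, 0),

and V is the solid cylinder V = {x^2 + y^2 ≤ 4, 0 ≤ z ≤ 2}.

By the divergence theorem,

    ∯_{∂V} F · n dS = ∭_V (∇ · F) dV.

Compute the divergence:
    ∇ · F = ∂F_x/∂x + ∂F_y/∂y + ∂F_z/∂z = 63x^2 + 0 + 0 = 63x^2.

In cylindrical coordinates, x = r cos(θ), y = r sin(θ), z = z, dV = r dr dθ dz, with 0 ≤ r ≤ 2, 0 ≤ θ ≤ 2π, 0 ≤ z ≤ 2.

The integrand, after substitution and multiplying by the volume element, becomes (63r^2cos(θ)^2) · r, so

    ∭_V (∇·F) dV = ∫_0^{2π} ∫_0^{2} ∫_0^{2} (63r^2cos(θ)^2) · r dz dr dθ.

Inner (z from 0 to 2): 126r^3cos(θ)^2.
Middle (r from 0 to 2): 504cos(θ)^2.
Outer (θ from 0 to 2π): 504π.

Therefore ∯_{∂V} F · n dS = 504π.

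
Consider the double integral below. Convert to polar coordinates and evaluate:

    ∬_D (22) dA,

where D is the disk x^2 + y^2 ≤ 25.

The region D is 0 ≤ r ≤ 5, 0 ≤ θ ≤ 2π in polar coordinates, where x = r cos(θ), y = r sin(θ), and dA = r dr dθ.

Under the substitution, the integrand becomes 22, so

    ∬_D (22) dA = ∫_{0}^{2π} ∫_{0}^{5} (22) · r dr dθ.

Inner integral (in r): ∫_{0}^{5} (22) · r dr = 275.

Outer integral (in θ): ∫_{0}^{2π} (275) dθ = 550π.

Therefore ∬_D (22) dA = 550π.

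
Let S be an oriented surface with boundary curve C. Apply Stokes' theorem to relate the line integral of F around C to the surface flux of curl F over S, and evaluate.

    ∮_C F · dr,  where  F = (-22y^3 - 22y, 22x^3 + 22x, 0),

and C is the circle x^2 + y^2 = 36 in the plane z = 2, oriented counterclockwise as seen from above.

Let S be the flat disk x^2 + y^2 ≤ 36 in the plane z = 2, with upward unit normal n̂ = ẑ. By Stokes' theorem,

    ∮_C F · dr = ∬_S (∇ × F) · n̂ dS = ∬_D (curl F)_z dA,

where D is the disk x^2 + y^2 ≤ 36.

Compute the curl of F = (-22y^3 - 22y, 22x^3 + 22x, 0):
    (∇ × F)_x = ∂F_z/∂y - ∂F_y/∂z = 0,
    (∇ × F)_y = ∂F_x/∂z - ∂F_z/∂x = 0,
    (∇ × F)_z = ∂F_y/∂x - ∂F_x/∂y = 66x^2 + 66y^2 + 44.

On z = 2, (curl F)_z = 66x^2 + 66y^2 + 44.

Convert to polar (x = r cos θ, y = r sin θ, dA = r dr dθ); the integrand becomes 66r^2 + 44, so

    ∬_D (curl F)_z dA = ∫_0^{2π} ∫_0^{6} (66r^2 + 44) · r dr dθ.

Inner (r from 0 to 6): 22176.
Outer (θ from 0 to 2π): 44352π.

Therefore ∮_C F · dr = 44352π.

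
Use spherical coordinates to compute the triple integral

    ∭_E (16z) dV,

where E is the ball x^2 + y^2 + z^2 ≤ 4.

In spherical coordinates, x = ρ sin(φ) cos(θ), y = ρ sin(φ) sin(θ), z = ρ cos(φ), and dV = ρ^2 sin(φ) dρ dφ dθ.

The integrand becomes 16ρ cos(φ), so

    ∭_E (16z) dV = ∫_{0}^{2π} ∫_{0}^{π} ∫_{0}^{2} (16ρ cos(φ)) · ρ^2 sin(φ) dρ dφ dθ.

Inner (ρ): 32sin(2φ).
Middle (φ): 0.
Outer (θ): 0.

Therefore the triple integral equals 0.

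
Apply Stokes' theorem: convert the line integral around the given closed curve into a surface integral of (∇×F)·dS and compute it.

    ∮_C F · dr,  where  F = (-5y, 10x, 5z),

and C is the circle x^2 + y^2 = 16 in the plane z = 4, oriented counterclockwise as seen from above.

Let S be the flat disk x^2 + y^2 ≤ 16 in the plane z = 4, with upward unit normal n̂ = ẑ. By Stokes' theorem,

    ∮_C F · dr = ∬_S (∇ × F) · n̂ dS = ∬_D (curl F)_z dA,

where D is the disk x^2 + y^2 ≤ 16.

Compute the curl of F = (-5y, 10x, 5z):
    (∇ × F)_x = ∂F_z/∂y - ∂F_y/∂z = 0,
    (∇ × F)_y = ∂F_x/∂z - ∂F_z/∂x = 0,
    (∇ × F)_z = ∂F_y/∂x - ∂F_x/∂y = 15.

On z = 4, (curl F)_z = 15.

Convert to polar (x = r cos θ, y = r sin θ, dA = r dr dθ); the integrand becomes 15, so

    ∬_D (curl F)_z dA = ∫_0^{2π} ∫_0^{4} (15) · r dr dθ.

Inner (r from 0 to 4): 120.
Outer (θ from 0 to 2π): 240π.

Therefore ∮_C F · dr = 240π.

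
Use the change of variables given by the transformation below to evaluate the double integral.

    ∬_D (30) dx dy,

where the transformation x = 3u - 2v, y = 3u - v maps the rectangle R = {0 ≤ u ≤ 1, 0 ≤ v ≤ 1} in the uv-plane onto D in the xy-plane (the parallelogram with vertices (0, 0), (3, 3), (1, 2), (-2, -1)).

Compute the Jacobian determinant of (x, y) with respect to (u, v):

    ∂(x,y)/∂(u,v) = | 3  -2 | = (3)(-1) - (-2)(3) = 3.
                   | 3  -1 |

Its absolute value is |J| = 3 (the area scaling factor).

Substituting x = 3u - 2v, y = 3u - v into the integrand,

    30 → 30,

so the integral becomes

    ∬_R (30) · |J| du dv = ∫_0^1 ∫_0^1 (90) dv du.

Inner (v): 90.
Outer (u): 90.

Therefore ∬_D (30) dx dy = 90.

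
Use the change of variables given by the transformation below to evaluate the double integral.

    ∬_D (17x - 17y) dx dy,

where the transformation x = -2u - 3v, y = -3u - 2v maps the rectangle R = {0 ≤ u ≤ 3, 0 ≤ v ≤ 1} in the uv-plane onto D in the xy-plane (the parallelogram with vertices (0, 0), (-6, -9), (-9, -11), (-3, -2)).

Compute the Jacobian determinant of (x, y) with respect to (u, v):

    ∂(x,y)/∂(u,v) = | -2  -3 | = (-2)(-2) - (-3)(-3) = -5.
                   | -3  -2 |

Its absolute value is |J| = 5 (the area scaling factor).

Substituting x = -2u - 3v, y = -3u - 2v into the integrand,

    17x - 17y → 17u - 17v,

so the integral becomes

    ∬_R (17u - 17v) · |J| du dv = ∫_0^3 ∫_0^1 (85u - 85v) dv du.

Inner (v): 85u - 85/2.
Outer (u): 255.

Therefore ∬_D (17x - 17y) dx dy = 255.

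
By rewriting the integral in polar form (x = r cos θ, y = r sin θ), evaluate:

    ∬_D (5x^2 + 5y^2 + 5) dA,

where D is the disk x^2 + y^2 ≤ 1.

The region D is 0 ≤ r ≤ 1, 0 ≤ θ ≤ 2π in polar coordinates, where x = r cos(θ), y = r sin(θ), and dA = r dr dθ.

Under the substitution, the integrand becomes 5r^2 + 5, so

    ∬_D (5x^2 + 5y^2 + 5) dA = ∫_{0}^{2π} ∫_{0}^{1} (5r^2 + 5) · r dr dθ.

Inner integral (in r): ∫_{0}^{1} (5r^2 + 5) · r dr = 15/4.

Outer integral (in θ): ∫_{0}^{2π} (15/4) dθ = 15π/2.

Therefore ∬_D (5x^2 + 5y^2 + 5) dA = 15π/2.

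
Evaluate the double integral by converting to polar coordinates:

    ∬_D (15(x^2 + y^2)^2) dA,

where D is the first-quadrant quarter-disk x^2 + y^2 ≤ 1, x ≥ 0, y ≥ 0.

The region D is 0 ≤ r ≤ 1, 0 ≤ θ ≤ π/2 in polar coordinates, where x = r cos(θ), y = r sin(θ), and dA = r dr dθ.

Under the substitution, the integrand becomes 15r^4, so

    ∬_D (15(x^2 + y^2)^2) dA = ∫_{0}^{π/2} ∫_{0}^{1} (15r^4) · r dr dθ.

Inner integral (in r): ∫_{0}^{1} (15r^4) · r dr = 5/2.

Outer integral (in θ): ∫_{0}^{π/2} (5/2) dθ = 5π/4.

Therefore ∬_D (15(x^2 + y^2)^2) dA = 5π/4.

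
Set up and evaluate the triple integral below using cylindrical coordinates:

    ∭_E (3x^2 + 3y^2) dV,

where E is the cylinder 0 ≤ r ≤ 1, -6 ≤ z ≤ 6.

In cylindrical coordinates, x = r cos(θ), y = r sin(θ), z = z, and dV = r dr dθ dz.

The integrand becomes 3r^2, so

    ∭_E (3x^2 + 3y^2) dV = ∫_{0}^{2π} ∫_{0}^{1} ∫_{-6}^{6} (3r^2) · r dz dr dθ.

Inner (z): 36r^3.
Middle (r from 0 to 1): 9.
Outer (θ): 18π.

Therefore the triple integral equals 18π.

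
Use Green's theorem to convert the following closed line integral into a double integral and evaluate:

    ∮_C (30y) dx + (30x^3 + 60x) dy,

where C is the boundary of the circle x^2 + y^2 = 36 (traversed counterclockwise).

Green's theorem converts the closed line integral into a double integral over the enclosed region D:

    ∮_C P dx + Q dy = ∬_D (∂Q/∂x - ∂P/∂y) dA.

Here P = 30y, Q = 30x^3 + 60x, so

    ∂Q/∂x = 90x^2 + 60,    ∂P/∂y = 30,
    ∂Q/∂x - ∂P/∂y = 90x^2 + 30.

D is the region x^2 + y^2 ≤ 36. Evaluating the double integral:

In polar coordinates (x = r cos θ, y = r sin θ, dA = r dr dθ) the integrand becomes 90r^2cos(θ)^2 + 30, so

    ∬_D (90x^2 + 30) dA = ∫_0^{2π} ∫_0^{6} (90r^2cos(θ)^2 + 30) · r dr dθ.

Inner (r from 0 to 6): 29160cos(θ)^2 + 540.
Outer (θ from 0 to 2π): 30240π.

Therefore ∮_C P dx + Q dy = 30240π.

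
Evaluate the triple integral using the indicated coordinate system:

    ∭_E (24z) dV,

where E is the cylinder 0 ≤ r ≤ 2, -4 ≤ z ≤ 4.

In cylindrical coordinates, x = r cos(θ), y = r sin(θ), z = z, and dV = r dr dθ dz.

The integrand becomes 24z, so

    ∭_E (24z) dV = ∫_{0}^{2π} ∫_{0}^{2} ∫_{-4}^{4} (24z) · r dz dr dθ.

Inner (z): 0.
Middle (r from 0 to 2): 0.
Outer (θ): 0.

Therefore the triple integral equals 0.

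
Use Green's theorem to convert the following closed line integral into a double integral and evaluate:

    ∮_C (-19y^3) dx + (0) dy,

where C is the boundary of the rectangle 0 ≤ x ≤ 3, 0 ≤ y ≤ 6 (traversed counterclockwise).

Green's theorem converts the closed line integral into a double integral over the enclosed region D:

    ∮_C P dx + Q dy = ∬_D (∂Q/∂x - ∂P/∂y) dA.

Here P = -19y^3, Q = 0, so

    ∂Q/∂x = 0,    ∂P/∂y = -57y^2,
    ∂Q/∂x - ∂P/∂y = 57y^2.

D is the region 0 ≤ x ≤ 3, 0 ≤ y ≤ 6. Evaluating the double integral:

    ∬_D (57y^2) dA = ∫_0^{3} ∫_0^{6} (57y^2) dy dx.

Inner (y from 0 to 6): 4104.
Outer (x from 0 to 3): 12312.

Therefore ∮_C P dx + Q dy = 12312.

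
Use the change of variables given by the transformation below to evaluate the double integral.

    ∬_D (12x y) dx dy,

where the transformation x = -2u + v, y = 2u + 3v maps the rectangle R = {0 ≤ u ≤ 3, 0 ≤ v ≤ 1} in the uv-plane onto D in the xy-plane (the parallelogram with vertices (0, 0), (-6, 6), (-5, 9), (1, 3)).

Compute the Jacobian determinant of (x, y) with respect to (u, v):

    ∂(x,y)/∂(u,v) = | -2  1 | = (-2)(3) - (1)(2) = -8.
                   | 2  3 |

Its absolute value is |J| = 8 (the area scaling factor).

Substituting x = -2u + v, y = 2u + 3v into the integrand,

    12x y → -48u^2 - 48u v + 36v^2,

so the integral becomes

    ∬_R (-48u^2 - 48u v + 36v^2) · |J| du dv = ∫_0^3 ∫_0^1 (-384u^2 - 384u v + 288v^2) dv du.

Inner (v): -384u^2 - 192u + 96.
Outer (u): -4032.

Therefore ∬_D (12x y) dx dy = -4032.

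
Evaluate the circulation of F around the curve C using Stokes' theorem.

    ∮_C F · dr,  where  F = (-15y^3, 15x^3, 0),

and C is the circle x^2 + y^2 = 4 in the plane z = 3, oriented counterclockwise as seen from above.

Let S be the flat disk x^2 + y^2 ≤ 4 in the plane z = 3, with upward unit normal n̂ = ẑ. By Stokes' theorem,

    ∮_C F · dr = ∬_S (∇ × F) · n̂ dS = ∬_D (curl F)_z dA,

where D is the disk x^2 + y^2 ≤ 4.

Compute the curl of F = (-15y^3, 15x^3, 0):
    (∇ × F)_x = ∂F_z/∂y - ∂F_y/∂z = 0,
    (∇ × F)_y = ∂F_x/∂z - ∂F_z/∂x = 0,
    (∇ × F)_z = ∂F_y/∂x - ∂F_x/∂y = 45x^2 + 45y^2.

On z = 3, (curl F)_z = 45x^2 + 45y^2.

Convert to polar (x = r cos θ, y = r sin θ, dA = r dr dθ); the integrand becomes 45r^2, so

    ∬_D (curl F)_z dA = ∫_0^{2π} ∫_0^{2} (45r^2) · r dr dθ.

Inner (r from 0 to 2): 180.
Outer (θ from 0 to 2π): 360π.

Therefore ∮_C F · dr = 360π.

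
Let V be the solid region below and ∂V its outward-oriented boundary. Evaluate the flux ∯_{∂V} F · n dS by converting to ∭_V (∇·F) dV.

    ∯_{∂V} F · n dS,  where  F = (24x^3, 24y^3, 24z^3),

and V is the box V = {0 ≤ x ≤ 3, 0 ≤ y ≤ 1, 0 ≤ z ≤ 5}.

By the divergence theorem,

    ∯_{∂V} F · n dS = ∭_V (∇ · F) dV.

Compute the divergence:
    ∇ · F = ∂F_x/∂x + ∂F_y/∂y + ∂F_z/∂z = 72x^2 + 72y^2 + 72z^2.

V is a rectangular box, so dV = dx dy dz with 0 ≤ x ≤ 3, 0 ≤ y ≤ 1, 0 ≤ z ≤ 5.

Integrate (72x^2 + 72y^2 + 72z^2) over V as an iterated integral:

    ∭_V (∇·F) dV = ∫_0^{3} ∫_0^{1} ∫_0^{5} (72x^2 + 72y^2 + 72z^2) dz dy dx.

Inner (z from 0 to 5): 360x^2 + 360y^2 + 3000.
Middle (y from 0 to 1): 360x^2 + 3120.
Outer (x from 0 to 3): 12600.

Therefore ∯_{∂V} F · n dS = 12600.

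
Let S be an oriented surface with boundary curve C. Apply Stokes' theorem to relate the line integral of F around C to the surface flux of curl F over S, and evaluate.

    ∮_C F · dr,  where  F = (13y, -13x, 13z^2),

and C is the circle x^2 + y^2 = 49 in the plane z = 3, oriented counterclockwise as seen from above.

Let S be the flat disk x^2 + y^2 ≤ 49 in the plane z = 3, with upward unit normal n̂ = ẑ. By Stokes' theorem,

    ∮_C F · dr = ∬_S (∇ × F) · n̂ dS = ∬_D (curl F)_z dA,

where D is the disk x^2 + y^2 ≤ 49.

Compute the curl of F = (13y, -13x, 13z^2):
    (∇ × F)_x = ∂F_z/∂y - ∂F_y/∂z = 0,
    (∇ × F)_y = ∂F_x/∂z - ∂F_z/∂x = 0,
    (∇ × F)_z = ∂F_y/∂x - ∂F_x/∂y = -26.

On z = 3, (curl F)_z = -26.

Convert to polar (x = r cos θ, y = r sin θ, dA = r dr dθ); the integrand becomes -26, so

    ∬_D (curl F)_z dA = ∫_0^{2π} ∫_0^{7} (-26) · r dr dθ.

Inner (r from 0 to 7): -637.
Outer (θ from 0 to 2π): -1274π.

Therefore ∮_C F · dr = -1274π.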